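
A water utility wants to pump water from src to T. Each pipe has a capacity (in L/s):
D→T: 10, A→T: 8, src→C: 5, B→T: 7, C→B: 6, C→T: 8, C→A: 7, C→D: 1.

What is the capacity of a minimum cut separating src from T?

5

Max flow = 5 (via 1 augmenting path).
In the residual at optimum, the set reachable from src is {src}.
Cut edges: src→C (cap 5). Sum = 5.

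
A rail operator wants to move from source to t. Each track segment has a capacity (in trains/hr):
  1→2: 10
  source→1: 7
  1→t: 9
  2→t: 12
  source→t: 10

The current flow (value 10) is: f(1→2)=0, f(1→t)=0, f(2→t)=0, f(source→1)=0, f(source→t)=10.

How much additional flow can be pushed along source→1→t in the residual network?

7

Residual capacities along the path: source→1: 7, 1→t: 9.
Minimum is 7.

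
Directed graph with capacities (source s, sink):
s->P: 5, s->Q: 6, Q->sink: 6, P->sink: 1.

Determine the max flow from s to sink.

7

Augment s->Q->sink: bottleneck 6. Total 6.
Augment s->P->sink: bottleneck 1. Total 7.
No augmenting path remains in the residual graph.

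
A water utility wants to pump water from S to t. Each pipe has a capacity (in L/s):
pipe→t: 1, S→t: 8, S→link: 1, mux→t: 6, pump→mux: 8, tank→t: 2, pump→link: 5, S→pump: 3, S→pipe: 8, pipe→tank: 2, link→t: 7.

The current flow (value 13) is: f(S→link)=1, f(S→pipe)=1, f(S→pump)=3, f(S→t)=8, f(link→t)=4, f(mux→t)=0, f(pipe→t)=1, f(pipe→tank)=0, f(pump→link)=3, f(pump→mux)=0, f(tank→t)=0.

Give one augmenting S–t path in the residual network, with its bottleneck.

Residual along S→pipe→tank→t: S→pipe: 7, pipe→tank: 2, tank→t: 2.
Bottleneck = min = 2.

S→pipe→tank→t, bottleneck 2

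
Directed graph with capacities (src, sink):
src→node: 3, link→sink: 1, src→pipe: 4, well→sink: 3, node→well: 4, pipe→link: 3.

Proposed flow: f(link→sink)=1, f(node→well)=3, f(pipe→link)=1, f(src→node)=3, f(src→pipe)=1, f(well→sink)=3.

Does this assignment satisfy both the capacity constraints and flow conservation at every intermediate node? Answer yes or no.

Every edge has 0 ≤ f(e) ≤ cap(e).
At each intermediate node, inflow equals outflow.

Yes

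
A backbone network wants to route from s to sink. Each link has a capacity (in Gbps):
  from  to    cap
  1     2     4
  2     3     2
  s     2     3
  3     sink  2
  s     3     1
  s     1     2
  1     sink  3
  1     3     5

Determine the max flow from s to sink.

4

Augment s→1→sink: bottleneck 2. Total 2.
Augment s→3→sink: bottleneck 1. Total 3.
Augment s→2→3→sink: bottleneck 1. Total 4.
No augmenting path remains in the residual graph.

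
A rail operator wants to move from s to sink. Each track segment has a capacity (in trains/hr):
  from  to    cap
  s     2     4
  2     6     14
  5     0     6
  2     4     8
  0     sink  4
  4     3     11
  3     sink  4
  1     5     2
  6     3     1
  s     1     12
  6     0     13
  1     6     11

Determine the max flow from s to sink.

8

Augment s→1→5→0→sink: bottleneck 2. Total 2.
Augment s→1→6→0→sink: bottleneck 2. Total 4.
Augment s→1→6→3→sink: bottleneck 1. Total 5.
Augment s→2→4→3→sink: bottleneck 3. Total 8.
No augmenting path remains in the residual graph.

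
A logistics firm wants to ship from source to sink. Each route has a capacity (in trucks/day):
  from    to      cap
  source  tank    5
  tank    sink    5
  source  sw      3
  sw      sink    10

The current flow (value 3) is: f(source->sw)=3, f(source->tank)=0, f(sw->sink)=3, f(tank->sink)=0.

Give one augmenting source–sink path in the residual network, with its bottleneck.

Residual along source->tank->sink: source->tank: 5, tank->sink: 5.
Bottleneck = min = 5.

source->tank->sink, bottleneck 5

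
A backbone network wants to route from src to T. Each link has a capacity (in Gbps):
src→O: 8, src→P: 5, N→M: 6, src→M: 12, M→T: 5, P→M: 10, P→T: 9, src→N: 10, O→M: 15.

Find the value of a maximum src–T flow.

Augment src→P→T: bottleneck 5. Total 5.
Augment src→M→T: bottleneck 5. Total 10.
No augmenting path remains in the residual graph.

10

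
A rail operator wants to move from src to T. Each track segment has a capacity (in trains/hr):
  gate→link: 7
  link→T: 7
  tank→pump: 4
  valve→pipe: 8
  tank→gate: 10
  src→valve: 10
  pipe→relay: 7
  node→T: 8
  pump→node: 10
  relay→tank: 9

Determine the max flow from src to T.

7

Augment src→valve→pipe→relay→tank→gate→link→T: bottleneck 7. Total 7.
No augmenting path remains in the residual graph.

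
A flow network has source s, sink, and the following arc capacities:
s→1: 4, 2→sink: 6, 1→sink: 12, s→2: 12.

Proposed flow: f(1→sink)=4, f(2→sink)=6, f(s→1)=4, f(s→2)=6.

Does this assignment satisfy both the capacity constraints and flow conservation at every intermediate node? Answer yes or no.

Yes

Every edge has 0 ≤ f(e) ≤ cap(e).
At each intermediate node, inflow equals outflow.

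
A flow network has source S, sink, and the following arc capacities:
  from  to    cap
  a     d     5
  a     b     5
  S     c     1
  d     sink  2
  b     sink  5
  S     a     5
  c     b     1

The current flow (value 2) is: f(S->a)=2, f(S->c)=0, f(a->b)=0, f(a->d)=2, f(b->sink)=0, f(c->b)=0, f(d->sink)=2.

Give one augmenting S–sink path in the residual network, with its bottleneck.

Residual along S->a->b->sink: S->a: 3, a->b: 5, b->sink: 5.
Bottleneck = min = 3.

S->a->b->sink, bottleneck 3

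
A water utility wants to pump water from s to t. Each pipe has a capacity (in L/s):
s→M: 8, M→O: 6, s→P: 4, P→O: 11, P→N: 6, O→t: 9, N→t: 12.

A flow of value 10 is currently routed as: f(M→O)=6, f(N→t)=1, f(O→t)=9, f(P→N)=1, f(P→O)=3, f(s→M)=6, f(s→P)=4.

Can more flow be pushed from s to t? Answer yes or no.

Residual reachable from s: {M, s}; t is not reachable.
Saturated cut: s→P, M→O with total capacity 10 = current flow value. Flow is maximum.

No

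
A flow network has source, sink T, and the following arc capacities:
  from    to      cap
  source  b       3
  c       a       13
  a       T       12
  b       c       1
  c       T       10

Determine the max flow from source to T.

1

Augment source->b->c->T: bottleneck 1. Total 1.
No augmenting path remains in the residual graph.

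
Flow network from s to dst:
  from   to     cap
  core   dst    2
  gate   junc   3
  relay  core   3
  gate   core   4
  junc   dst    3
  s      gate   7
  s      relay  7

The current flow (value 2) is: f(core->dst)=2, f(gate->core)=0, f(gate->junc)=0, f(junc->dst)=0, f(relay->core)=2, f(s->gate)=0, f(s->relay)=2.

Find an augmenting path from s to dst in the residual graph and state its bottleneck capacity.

Residual along s->gate->junc->dst: s->gate: 7, gate->junc: 3, junc->dst: 3.
Bottleneck = min = 3.

s->gate->junc->dst, bottleneck 3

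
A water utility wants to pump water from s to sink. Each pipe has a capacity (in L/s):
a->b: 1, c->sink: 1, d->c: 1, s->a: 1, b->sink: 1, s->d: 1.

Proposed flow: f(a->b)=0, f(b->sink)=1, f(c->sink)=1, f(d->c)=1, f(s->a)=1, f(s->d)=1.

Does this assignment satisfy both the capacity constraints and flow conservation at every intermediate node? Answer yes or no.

No

Conservation fails at a: inflow 1 ≠ outflow 0.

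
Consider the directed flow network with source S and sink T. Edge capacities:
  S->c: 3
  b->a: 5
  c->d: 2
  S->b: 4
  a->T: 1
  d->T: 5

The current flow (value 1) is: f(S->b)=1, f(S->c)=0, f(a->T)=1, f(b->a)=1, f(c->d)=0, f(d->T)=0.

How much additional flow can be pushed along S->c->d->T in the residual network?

Residual capacities along the path: S->c: 3, c->d: 2, d->T: 5.
Minimum is 2.

2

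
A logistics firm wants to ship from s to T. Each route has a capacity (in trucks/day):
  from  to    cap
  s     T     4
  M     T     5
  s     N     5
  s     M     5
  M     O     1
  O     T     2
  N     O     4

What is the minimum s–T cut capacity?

11

Max flow = 11 (via 3 augmenting paths).
In the residual at optimum, the set reachable from s is {N, O, s}.
Cut edges: s→M (cap 5), s→T (cap 4), O→T (cap 2). Sum = 11.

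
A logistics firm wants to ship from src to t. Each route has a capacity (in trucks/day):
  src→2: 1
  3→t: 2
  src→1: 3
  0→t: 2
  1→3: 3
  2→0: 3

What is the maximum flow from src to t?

Augment src→1→3→t: bottleneck 2. Total 2.
Augment src→2→0→t: bottleneck 1. Total 3.
No augmenting path remains in the residual graph.

3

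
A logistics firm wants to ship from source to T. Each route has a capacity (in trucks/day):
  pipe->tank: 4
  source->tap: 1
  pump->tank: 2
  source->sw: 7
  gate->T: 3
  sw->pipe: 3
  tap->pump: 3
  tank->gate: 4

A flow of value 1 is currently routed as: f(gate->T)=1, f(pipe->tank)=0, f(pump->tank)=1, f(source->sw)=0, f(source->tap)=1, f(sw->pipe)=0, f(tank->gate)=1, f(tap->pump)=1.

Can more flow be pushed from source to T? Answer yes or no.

Yes

Residual path source->sw->pipe->tank->gate->T has bottleneck 2 > 0.
Pushing 2 along it raises the flow to 3, so the given flow is not maximum.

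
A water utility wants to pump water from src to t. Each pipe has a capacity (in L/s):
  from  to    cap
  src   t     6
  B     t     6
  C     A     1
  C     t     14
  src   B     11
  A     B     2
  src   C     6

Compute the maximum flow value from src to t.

18

Augment src->t: bottleneck 6. Total 6.
Augment src->C->t: bottleneck 6. Total 12.
Augment src->B->t: bottleneck 6. Total 18.
No augmenting path remains in the residual graph.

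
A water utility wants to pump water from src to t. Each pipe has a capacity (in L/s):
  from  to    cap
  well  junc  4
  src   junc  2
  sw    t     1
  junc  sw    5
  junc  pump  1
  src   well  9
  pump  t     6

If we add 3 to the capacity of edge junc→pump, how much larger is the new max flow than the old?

3

Original max flow = 2.
After raising cap(junc→pump), augmenting paths through that edge carry 3 more units.
New max flow = 5. Increase = 3.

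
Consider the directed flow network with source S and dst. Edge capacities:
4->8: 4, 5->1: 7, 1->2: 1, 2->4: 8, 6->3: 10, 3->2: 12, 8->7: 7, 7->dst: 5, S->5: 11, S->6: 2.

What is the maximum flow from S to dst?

Augment S->6->3->2->4->8->7->dst: bottleneck 2. Total 2.
Augment S->5->1->2->4->8->7->dst: bottleneck 1. Total 3.
No augmenting path remains in the residual graph.

3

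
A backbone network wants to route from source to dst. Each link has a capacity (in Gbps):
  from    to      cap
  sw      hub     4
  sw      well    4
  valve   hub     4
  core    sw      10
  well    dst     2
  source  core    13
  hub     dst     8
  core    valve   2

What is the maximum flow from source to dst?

Augment source->core->sw->well->dst: bottleneck 2. Total 2.
Augment source->core->sw->hub->dst: bottleneck 4. Total 6.
Augment source->core->valve->hub->dst: bottleneck 2. Total 8.
No augmenting path remains in the residual graph.

8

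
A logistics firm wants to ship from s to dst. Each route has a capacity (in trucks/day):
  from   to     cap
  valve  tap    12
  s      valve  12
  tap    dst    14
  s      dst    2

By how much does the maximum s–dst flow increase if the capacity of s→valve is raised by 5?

0

Original max flow = 14.
Even with extra capacity on s→valve, another cut of capacity 14 remains binding.
New max flow = 14. Increase = 0.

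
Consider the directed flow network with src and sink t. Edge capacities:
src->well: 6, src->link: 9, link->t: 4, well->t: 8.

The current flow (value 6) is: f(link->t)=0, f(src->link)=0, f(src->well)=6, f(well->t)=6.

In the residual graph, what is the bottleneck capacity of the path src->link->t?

4

Residual capacities along the path: src->link: 9, link->t: 4.
Minimum is 4.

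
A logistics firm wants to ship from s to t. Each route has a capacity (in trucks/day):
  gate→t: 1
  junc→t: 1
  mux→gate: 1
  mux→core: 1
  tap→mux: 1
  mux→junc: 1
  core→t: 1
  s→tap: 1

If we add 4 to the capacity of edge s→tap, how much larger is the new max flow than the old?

0

Original max flow = 1.
Even with extra capacity on s→tap, another cut of capacity 1 remains binding.
New max flow = 1. Increase = 0.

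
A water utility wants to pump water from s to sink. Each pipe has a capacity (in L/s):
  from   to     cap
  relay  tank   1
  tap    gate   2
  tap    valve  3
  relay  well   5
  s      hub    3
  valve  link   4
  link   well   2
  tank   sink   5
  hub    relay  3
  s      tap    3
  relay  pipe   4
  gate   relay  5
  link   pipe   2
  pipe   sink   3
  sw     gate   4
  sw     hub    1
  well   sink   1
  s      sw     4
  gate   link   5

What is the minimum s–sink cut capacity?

Max flow = 5 (via 4 augmenting paths).
In the residual at optimum, the set reachable from s is {gate, hub, link, pipe, relay, s, sw, tap, valve, well}.
Cut edges: relay→tank (cap 1), well→sink (cap 1), pipe→sink (cap 3). Sum = 5.

5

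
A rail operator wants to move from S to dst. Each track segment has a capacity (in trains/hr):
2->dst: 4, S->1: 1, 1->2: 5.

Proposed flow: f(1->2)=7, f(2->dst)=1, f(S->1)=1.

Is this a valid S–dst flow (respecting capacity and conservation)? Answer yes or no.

No

Capacity violated on 1->2: flow 7 > capacity 5.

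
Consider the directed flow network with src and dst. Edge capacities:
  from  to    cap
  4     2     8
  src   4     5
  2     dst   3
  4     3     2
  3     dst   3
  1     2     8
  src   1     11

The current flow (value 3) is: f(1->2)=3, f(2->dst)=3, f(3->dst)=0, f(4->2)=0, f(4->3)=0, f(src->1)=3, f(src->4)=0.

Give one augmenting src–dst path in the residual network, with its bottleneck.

src->4->3->dst, bottleneck 2

Residual along src->4->3->dst: src->4: 5, 4->3: 2, 3->dst: 3.
Bottleneck = min = 2.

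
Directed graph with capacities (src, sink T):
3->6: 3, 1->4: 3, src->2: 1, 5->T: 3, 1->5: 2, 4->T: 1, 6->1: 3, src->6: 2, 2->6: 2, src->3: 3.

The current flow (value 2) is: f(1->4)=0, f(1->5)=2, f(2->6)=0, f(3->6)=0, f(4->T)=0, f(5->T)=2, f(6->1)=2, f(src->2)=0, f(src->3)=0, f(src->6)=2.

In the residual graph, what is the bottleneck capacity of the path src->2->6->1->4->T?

1

Residual capacities along the path: src->2: 1, 2->6: 2, 6->1: 1, 1->4: 3, 4->T: 1.
Minimum is 1.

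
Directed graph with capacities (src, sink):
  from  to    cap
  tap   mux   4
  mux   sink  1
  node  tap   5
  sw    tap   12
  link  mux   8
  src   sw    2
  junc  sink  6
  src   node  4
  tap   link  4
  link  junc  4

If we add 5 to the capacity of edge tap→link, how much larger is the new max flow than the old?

Original max flow = 5.
Even with extra capacity on tap→link, another cut of capacity 5 remains binding.
New max flow = 5. Increase = 0.

0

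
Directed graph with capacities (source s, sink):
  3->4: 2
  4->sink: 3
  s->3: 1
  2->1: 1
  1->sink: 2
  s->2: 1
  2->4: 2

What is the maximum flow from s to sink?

Augment s->2->1->sink: bottleneck 1. Total 1.
Augment s->3->4->sink: bottleneck 1. Total 2.
No augmenting path remains in the residual graph.

2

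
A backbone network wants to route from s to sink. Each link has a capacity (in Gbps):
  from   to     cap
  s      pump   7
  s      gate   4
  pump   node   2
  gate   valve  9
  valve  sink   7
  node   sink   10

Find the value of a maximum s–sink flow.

6

Augment s->pump->node->sink: bottleneck 2. Total 2.
Augment s->gate->valve->sink: bottleneck 4. Total 6.
No augmenting path remains in the residual graph.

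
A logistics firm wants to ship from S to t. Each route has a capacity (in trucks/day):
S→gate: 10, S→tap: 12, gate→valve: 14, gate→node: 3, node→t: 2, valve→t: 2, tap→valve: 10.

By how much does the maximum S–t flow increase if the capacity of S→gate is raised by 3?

Original max flow = 4.
Edge S→gate does not cross the min cut (source side {S, gate, node, tap, valve}), so extra capacity there cannot help.
New max flow = 4. Increase = 0.

0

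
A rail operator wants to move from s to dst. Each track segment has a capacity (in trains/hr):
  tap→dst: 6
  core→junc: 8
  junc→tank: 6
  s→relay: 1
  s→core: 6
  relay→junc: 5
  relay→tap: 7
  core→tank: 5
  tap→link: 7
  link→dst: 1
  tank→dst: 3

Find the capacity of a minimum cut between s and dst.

4

Max flow = 4 (via 2 augmenting paths).
In the residual at optimum, the set reachable from s is {core, junc, s, tank}.
Cut edges: s→relay (cap 1), tank→dst (cap 3). Sum = 4.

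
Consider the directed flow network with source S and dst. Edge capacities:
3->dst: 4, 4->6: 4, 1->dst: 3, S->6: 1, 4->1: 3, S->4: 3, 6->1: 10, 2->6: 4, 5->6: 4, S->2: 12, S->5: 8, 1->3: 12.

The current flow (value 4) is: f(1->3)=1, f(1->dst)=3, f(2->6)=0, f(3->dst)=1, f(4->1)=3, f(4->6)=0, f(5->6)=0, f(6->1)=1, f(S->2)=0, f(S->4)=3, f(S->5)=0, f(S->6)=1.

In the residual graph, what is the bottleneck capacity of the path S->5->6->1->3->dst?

3

Residual capacities along the path: S->5: 8, 5->6: 4, 6->1: 9, 1->3: 11, 3->dst: 3.
Minimum is 3.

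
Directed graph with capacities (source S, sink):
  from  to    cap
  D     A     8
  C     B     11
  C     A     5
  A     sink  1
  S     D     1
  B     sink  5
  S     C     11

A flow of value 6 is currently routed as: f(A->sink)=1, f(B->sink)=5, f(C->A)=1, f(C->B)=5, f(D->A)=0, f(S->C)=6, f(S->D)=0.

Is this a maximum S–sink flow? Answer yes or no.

Yes

Residual reachable from S: {A, B, C, D, S}; sink is not reachable.
Saturated cut: B->sink, A->sink with total capacity 6 = current flow value. Flow is maximum.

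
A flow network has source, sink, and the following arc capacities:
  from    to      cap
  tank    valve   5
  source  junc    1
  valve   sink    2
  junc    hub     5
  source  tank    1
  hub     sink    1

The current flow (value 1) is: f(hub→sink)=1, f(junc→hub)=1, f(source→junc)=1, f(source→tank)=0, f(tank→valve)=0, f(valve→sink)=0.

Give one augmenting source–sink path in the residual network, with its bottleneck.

Residual along source→tank→valve→sink: source→tank: 1, tank→valve: 5, valve→sink: 2.
Bottleneck = min = 1.

source→tank→valve→sink, bottleneck 1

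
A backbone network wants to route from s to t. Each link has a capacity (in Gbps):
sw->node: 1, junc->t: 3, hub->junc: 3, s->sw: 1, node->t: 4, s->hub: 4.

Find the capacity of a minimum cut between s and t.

Max flow = 4 (via 2 augmenting paths).
In the residual at optimum, the set reachable from s is {hub, s}.
Cut edges: hub->junc (cap 3), s->sw (cap 1). Sum = 4.

4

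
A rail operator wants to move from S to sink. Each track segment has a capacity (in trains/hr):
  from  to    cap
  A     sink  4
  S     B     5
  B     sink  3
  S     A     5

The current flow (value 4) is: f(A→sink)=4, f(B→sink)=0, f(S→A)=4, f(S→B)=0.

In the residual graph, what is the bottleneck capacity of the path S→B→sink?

Residual capacities along the path: S→B: 5, B→sink: 3.
Minimum is 3.

3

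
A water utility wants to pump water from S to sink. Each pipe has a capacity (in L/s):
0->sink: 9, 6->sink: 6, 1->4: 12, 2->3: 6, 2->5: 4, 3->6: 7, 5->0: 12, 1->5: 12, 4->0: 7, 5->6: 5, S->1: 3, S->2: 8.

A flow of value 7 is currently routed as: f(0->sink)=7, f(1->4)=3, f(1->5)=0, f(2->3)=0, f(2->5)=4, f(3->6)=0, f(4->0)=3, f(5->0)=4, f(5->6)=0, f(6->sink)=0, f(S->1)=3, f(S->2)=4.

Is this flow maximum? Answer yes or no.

Residual path S->2->3->6->sink has bottleneck 4 > 0.
Pushing 4 along it raises the flow to 11, so the given flow is not maximum.

No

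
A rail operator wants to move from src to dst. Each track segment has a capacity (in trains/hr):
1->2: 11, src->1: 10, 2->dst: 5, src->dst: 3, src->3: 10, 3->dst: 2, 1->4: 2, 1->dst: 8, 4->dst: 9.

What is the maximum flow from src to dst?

Augment src->dst: bottleneck 3. Total 3.
Augment src->1->dst: bottleneck 8. Total 11.
Augment src->3->dst: bottleneck 2. Total 13.
Augment src->1->2->dst: bottleneck 2. Total 15.
No augmenting path remains in the residual graph.

15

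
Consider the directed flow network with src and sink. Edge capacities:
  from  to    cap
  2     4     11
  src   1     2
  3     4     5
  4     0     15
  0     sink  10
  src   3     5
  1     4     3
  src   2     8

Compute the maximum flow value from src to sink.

Augment src→2→4→0→sink: bottleneck 8. Total 8.
Augment src→3→4→0→sink: bottleneck 2. Total 10.
No augmenting path remains in the residual graph.

10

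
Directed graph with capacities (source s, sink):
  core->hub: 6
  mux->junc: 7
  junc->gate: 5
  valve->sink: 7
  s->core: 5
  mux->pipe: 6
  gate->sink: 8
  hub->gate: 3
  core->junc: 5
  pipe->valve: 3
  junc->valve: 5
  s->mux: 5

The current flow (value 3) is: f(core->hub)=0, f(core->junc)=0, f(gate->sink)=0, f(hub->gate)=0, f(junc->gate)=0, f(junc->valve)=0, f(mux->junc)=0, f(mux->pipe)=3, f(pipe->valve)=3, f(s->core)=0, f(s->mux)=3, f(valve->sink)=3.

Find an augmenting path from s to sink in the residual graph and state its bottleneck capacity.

Residual along s->mux->junc->valve->sink: s->mux: 2, mux->junc: 7, junc->valve: 5, valve->sink: 4.
Bottleneck = min = 2.

s->mux->junc->valve->sink, bottleneck 2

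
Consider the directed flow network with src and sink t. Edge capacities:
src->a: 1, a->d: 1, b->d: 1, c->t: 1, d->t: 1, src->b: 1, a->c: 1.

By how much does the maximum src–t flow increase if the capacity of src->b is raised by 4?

0

Original max flow = 2.
Even with extra capacity on src->b, another cut of capacity 2 remains binding.
New max flow = 2. Increase = 0.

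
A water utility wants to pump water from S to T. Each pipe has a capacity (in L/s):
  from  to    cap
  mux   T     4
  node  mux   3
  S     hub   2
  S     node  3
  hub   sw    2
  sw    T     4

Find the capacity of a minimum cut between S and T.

5

Max flow = 5 (via 2 augmenting paths).
In the residual at optimum, the set reachable from S is {S}.
Cut edges: S→hub (cap 2), S→node (cap 3). Sum = 5.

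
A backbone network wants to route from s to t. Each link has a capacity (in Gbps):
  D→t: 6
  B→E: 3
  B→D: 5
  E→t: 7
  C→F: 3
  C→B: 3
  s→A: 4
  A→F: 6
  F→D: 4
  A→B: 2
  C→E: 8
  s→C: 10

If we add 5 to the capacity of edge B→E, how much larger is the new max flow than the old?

0

Original max flow = 13.
Edge B→E does not cross the min cut (source side {A, B, C, D, E, F, s}), so extra capacity there cannot help.
New max flow = 13. Increase = 0.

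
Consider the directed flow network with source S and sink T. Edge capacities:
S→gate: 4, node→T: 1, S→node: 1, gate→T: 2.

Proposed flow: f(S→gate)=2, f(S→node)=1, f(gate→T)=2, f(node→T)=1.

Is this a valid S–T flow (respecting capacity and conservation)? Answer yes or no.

Yes

Every edge has 0 ≤ f(e) ≤ cap(e).
At each intermediate node, inflow equals outflow.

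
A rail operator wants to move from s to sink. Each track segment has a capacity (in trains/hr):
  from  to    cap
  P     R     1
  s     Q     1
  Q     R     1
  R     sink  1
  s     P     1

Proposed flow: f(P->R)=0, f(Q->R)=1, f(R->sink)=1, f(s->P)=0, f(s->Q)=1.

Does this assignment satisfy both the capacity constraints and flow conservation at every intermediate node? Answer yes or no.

Yes

Every edge has 0 ≤ f(e) ≤ cap(e).
At each intermediate node, inflow equals outflow.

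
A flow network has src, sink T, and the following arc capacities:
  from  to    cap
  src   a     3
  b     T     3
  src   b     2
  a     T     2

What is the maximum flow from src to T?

4

Augment src→b→T: bottleneck 2. Total 2.
Augment src→a→T: bottleneck 2. Total 4.
No augmenting path remains in the residual graph.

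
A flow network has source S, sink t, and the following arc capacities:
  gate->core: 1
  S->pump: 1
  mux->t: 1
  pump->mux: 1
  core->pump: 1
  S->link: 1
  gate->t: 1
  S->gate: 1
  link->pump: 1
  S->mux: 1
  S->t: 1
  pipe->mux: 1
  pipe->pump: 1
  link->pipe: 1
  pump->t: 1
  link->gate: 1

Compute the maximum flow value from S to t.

Augment S->t: bottleneck 1. Total 1.
Augment S->gate->t: bottleneck 1. Total 2.
Augment S->pump->t: bottleneck 1. Total 3.
Augment S->mux->t: bottleneck 1. Total 4.
No augmenting path remains in the residual graph.

4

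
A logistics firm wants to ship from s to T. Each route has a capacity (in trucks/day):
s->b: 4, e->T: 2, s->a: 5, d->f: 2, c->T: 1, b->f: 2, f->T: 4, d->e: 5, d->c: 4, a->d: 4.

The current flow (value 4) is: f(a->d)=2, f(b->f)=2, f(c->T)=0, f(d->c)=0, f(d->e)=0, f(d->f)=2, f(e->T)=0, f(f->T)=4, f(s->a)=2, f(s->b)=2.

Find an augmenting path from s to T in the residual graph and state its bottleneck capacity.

Residual along s->a->d->e->T: s->a: 3, a->d: 2, d->e: 5, e->T: 2.
Bottleneck = min = 2.

s->a->d->e->T, bottleneck 2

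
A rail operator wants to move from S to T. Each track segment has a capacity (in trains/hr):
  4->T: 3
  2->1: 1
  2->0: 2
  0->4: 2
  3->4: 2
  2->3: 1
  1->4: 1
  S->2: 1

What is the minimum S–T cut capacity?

Max flow = 1 (via 1 augmenting path).
In the residual at optimum, the set reachable from S is {S}.
Cut edges: S->2 (cap 1). Sum = 1.

1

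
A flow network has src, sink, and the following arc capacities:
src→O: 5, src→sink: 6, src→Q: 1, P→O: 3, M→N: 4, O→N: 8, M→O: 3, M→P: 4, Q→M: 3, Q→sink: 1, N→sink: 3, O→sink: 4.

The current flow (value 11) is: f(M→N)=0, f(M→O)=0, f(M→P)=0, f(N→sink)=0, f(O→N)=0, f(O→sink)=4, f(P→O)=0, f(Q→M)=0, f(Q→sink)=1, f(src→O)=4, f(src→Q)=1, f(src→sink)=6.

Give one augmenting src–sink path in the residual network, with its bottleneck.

Residual along src→O→N→sink: src→O: 1, O→N: 8, N→sink: 3.
Bottleneck = min = 1.

src→O→N→sink, bottleneck 1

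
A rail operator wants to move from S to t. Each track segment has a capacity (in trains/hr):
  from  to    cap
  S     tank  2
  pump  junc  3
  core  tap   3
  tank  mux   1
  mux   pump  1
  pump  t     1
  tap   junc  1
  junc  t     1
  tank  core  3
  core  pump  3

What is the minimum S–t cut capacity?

Max flow = 2 (via 2 augmenting paths).
In the residual at optimum, the set reachable from S is {S}.
Cut edges: S->tank (cap 2). Sum = 2.

2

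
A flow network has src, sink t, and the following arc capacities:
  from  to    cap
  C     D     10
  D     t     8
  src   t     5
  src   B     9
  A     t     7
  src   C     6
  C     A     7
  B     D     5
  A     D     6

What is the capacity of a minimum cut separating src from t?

Max flow = 16 (via 3 augmenting paths).
In the residual at optimum, the set reachable from src is {B, src}.
Cut edges: src->C (cap 6), src->t (cap 5), B->D (cap 5). Sum = 16.

16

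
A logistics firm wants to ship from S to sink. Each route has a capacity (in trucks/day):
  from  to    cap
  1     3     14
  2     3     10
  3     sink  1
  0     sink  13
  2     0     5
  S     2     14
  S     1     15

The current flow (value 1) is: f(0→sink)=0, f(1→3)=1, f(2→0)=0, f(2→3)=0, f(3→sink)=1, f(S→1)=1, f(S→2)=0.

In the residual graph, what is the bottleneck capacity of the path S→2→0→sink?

5

Residual capacities along the path: S→2: 14, 2→0: 5, 0→sink: 13.
Minimum is 5.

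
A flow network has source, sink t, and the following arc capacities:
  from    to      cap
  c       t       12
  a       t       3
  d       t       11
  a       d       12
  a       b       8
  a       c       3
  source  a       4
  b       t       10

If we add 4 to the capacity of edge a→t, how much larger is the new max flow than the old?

0

Original max flow = 4.
Edge a→t does not cross the min cut (source side {source}), so extra capacity there cannot help.
New max flow = 4. Increase = 0.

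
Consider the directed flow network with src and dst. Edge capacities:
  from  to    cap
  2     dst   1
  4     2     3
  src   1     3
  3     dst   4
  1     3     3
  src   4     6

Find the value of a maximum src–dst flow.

Augment src->1->3->dst: bottleneck 3. Total 3.
Augment src->4->2->dst: bottleneck 1. Total 4.
No augmenting path remains in the residual graph.

4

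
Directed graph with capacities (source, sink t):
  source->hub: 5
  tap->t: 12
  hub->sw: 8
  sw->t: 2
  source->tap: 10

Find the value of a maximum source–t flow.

12

Augment source->tap->t: bottleneck 10. Total 10.
Augment source->hub->sw->t: bottleneck 2. Total 12.
No augmenting path remains in the residual graph.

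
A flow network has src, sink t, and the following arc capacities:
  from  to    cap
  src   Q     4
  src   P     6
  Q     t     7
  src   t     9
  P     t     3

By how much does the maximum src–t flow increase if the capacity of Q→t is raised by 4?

0

Original max flow = 16.
Edge Q→t does not cross the min cut (source side {P, src}), so extra capacity there cannot help.
New max flow = 16. Increase = 0.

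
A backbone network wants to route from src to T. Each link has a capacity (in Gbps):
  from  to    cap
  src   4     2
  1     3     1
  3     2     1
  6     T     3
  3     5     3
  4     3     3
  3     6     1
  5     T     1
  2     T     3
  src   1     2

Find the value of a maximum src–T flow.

Augment src→1→3→2→T: bottleneck 1. Total 1.
Augment src→4→3→6→T: bottleneck 1. Total 2.
Augment src→4→3→5→T: bottleneck 1. Total 3.
No augmenting path remains in the residual graph.

3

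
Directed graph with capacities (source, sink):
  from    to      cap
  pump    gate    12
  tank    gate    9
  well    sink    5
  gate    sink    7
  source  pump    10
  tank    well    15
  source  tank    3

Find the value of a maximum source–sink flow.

10

Augment source→tank→well→sink: bottleneck 3. Total 3.
Augment source→pump→gate→sink: bottleneck 7. Total 10.
No augmenting path remains in the residual graph.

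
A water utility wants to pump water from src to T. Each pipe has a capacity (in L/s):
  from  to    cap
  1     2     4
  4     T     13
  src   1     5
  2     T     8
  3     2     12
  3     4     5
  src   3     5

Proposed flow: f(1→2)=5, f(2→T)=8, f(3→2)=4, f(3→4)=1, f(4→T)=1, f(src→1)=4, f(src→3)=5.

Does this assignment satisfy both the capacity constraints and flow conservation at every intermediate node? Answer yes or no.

No

Capacity violated on 1→2: flow 5 > capacity 4.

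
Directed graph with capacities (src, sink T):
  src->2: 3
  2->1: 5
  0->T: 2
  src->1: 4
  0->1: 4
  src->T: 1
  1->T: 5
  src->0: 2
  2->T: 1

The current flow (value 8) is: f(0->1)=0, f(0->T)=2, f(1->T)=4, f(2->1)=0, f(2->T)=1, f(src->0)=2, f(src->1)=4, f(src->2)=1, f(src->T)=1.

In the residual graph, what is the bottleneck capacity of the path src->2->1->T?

1

Residual capacities along the path: src->2: 2, 2->1: 5, 1->T: 1.
Minimum is 1.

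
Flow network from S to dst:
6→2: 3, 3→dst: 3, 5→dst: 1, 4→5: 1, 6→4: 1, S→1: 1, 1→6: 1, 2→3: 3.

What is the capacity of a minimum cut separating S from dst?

Max flow = 1 (via 1 augmenting path).
In the residual at optimum, the set reachable from S is {S}.
Cut edges: S→1 (cap 1). Sum = 1.

1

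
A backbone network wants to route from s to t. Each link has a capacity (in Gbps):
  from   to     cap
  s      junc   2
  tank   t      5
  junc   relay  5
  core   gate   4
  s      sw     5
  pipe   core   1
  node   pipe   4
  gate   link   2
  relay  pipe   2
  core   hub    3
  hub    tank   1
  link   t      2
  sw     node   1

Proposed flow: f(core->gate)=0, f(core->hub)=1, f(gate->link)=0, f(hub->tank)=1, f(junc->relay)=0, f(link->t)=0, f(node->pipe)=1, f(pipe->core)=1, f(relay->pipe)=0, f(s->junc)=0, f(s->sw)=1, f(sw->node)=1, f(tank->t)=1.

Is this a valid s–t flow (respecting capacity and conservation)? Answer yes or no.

Every edge has 0 ≤ f(e) ≤ cap(e).
At each intermediate node, inflow equals outflow.

Yes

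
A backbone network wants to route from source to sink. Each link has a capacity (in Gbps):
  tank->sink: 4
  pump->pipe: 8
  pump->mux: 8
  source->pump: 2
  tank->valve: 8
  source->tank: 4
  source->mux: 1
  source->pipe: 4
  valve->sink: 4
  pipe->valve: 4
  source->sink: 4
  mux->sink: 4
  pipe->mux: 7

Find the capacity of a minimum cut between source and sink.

15

Max flow = 15 (via 6 augmenting paths).
In the residual at optimum, the set reachable from source is {source}.
Cut edges: source->pump (cap 2), source->pipe (cap 4), source->mux (cap 1), source->tank (cap 4), source->sink (cap 4). Sum = 15.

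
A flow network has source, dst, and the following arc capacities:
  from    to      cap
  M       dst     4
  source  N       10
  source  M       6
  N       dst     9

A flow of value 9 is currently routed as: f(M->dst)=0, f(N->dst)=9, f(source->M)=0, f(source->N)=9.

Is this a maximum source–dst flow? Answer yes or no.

Residual path source->M->dst has bottleneck 4 > 0.
Pushing 4 along it raises the flow to 13, so the given flow is not maximum.

No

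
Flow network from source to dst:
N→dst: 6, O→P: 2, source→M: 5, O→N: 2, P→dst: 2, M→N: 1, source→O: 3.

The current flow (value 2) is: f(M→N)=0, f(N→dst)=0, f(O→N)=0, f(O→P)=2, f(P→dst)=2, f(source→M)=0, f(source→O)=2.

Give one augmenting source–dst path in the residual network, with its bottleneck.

Residual along source→O→N→dst: source→O: 1, O→N: 2, N→dst: 6.
Bottleneck = min = 1.

source→O→N→dst, bottleneck 1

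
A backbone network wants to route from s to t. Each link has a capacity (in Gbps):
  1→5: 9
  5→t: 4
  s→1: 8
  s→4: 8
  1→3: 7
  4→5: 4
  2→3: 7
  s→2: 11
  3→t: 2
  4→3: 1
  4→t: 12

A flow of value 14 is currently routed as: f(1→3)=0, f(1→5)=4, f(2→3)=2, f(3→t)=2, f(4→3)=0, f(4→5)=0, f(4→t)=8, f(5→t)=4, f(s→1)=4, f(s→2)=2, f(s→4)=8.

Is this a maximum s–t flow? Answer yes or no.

Yes

Residual reachable from s: {1, 2, 3, 5, s}; t is not reachable.
Saturated cut: s→4, 5→t, 3→t with total capacity 14 = current flow value. Flow is maximum.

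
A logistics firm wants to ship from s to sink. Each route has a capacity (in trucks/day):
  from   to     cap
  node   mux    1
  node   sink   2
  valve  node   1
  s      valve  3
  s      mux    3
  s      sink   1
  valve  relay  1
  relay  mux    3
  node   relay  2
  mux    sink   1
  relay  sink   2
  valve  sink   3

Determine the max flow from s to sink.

5

Augment s->sink: bottleneck 1. Total 1.
Augment s->valve->sink: bottleneck 3. Total 4.
Augment s->mux->sink: bottleneck 1. Total 5.
No augmenting path remains in the residual graph.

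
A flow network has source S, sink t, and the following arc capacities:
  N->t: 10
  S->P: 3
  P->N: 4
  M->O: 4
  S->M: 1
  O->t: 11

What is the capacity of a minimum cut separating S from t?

Max flow = 4 (via 2 augmenting paths).
In the residual at optimum, the set reachable from S is {S}.
Cut edges: S->P (cap 3), S->M (cap 1). Sum = 4.

4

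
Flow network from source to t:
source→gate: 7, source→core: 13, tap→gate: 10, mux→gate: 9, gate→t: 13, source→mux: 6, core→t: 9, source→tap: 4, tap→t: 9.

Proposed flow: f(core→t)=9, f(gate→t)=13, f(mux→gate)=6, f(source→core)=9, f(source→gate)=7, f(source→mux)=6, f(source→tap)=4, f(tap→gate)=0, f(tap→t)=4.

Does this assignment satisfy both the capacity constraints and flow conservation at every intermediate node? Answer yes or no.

Every edge has 0 ≤ f(e) ≤ cap(e).
At each intermediate node, inflow equals outflow.

Yes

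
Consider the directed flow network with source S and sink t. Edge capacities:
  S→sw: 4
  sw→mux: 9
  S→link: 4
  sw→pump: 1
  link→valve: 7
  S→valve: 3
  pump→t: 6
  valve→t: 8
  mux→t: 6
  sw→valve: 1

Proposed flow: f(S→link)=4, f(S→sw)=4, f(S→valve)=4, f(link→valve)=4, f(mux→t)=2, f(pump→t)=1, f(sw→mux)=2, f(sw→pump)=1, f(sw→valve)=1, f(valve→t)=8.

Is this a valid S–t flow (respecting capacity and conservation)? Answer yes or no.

Capacity violated on S→valve: flow 4 > capacity 3.

No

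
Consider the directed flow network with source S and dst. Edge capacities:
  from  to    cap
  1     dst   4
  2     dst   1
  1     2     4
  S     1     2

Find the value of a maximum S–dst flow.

Augment S→1→dst: bottleneck 2. Total 2.
No augmenting path remains in the residual graph.

2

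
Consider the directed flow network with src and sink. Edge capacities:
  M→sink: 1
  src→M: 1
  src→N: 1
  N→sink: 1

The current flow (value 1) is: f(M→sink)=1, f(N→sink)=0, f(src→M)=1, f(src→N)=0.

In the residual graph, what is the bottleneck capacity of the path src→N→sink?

Residual capacities along the path: src→N: 1, N→sink: 1.
Minimum is 1.

1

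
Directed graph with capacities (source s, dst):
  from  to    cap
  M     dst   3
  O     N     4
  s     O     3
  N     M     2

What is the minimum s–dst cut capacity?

Max flow = 2 (via 1 augmenting path).
In the residual at optimum, the set reachable from s is {N, O, s}.
Cut edges: N→M (cap 2). Sum = 2.

2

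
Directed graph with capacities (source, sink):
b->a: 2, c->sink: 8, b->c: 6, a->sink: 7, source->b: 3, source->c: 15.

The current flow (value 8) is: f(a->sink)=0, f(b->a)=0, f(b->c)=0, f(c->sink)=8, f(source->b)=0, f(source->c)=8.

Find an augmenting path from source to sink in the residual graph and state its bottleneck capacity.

source->b->a->sink, bottleneck 2

Residual along source->b->a->sink: source->b: 3, b->a: 2, a->sink: 7.
Bottleneck = min = 2.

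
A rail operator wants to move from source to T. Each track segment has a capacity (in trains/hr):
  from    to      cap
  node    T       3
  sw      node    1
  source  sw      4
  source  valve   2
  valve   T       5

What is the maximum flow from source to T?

Augment source→valve→T: bottleneck 2. Total 2.
Augment source→sw→node→T: bottleneck 1. Total 3.
No augmenting path remains in the residual graph.

3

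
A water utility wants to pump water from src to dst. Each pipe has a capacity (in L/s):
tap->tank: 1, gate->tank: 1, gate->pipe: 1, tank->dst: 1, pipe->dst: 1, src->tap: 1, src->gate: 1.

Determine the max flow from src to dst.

2

Augment src->gate->pipe->dst: bottleneck 1. Total 1.
Augment src->tap->tank->dst: bottleneck 1. Total 2.
No augmenting path remains in the residual graph.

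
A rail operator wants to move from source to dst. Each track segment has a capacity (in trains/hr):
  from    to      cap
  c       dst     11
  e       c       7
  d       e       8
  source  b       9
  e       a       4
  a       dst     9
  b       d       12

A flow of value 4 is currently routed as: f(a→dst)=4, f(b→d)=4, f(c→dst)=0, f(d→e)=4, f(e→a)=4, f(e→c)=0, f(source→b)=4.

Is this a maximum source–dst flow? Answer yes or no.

Residual path source→b→d→e→c→dst has bottleneck 4 > 0.
Pushing 4 along it raises the flow to 8, so the given flow is not maximum.

No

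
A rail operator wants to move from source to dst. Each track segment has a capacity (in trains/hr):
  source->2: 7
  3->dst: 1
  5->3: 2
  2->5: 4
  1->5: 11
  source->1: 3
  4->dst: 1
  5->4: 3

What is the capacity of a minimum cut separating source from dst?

Max flow = 2 (via 2 augmenting paths).
In the residual at optimum, the set reachable from source is {1, 2, 3, 4, 5, source}.
Cut edges: 3->dst (cap 1), 4->dst (cap 1). Sum = 2.

2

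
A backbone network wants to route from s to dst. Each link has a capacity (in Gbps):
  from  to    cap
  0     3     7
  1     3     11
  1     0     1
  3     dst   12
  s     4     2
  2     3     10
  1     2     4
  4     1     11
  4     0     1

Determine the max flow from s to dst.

2

Augment s→4→1→3→dst: bottleneck 2. Total 2.
No augmenting path remains in the residual graph.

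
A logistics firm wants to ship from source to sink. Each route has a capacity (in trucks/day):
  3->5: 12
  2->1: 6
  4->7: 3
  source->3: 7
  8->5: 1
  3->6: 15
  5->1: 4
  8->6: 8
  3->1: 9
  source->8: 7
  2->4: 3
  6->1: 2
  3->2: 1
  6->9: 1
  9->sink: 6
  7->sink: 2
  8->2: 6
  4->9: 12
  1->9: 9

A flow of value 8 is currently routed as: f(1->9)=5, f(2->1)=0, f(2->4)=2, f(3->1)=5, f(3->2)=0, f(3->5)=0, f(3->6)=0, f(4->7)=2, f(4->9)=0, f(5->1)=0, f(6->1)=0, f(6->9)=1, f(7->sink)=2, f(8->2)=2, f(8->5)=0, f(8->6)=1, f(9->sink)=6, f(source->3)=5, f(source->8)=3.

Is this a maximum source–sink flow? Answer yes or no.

Yes

Residual reachable from source: {1, 2, 3, 4, 5, 6, 7, 8, 9, source}; sink is not reachable.
Saturated cut: 7->sink, 9->sink with total capacity 8 = current flow value. Flow is maximum.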